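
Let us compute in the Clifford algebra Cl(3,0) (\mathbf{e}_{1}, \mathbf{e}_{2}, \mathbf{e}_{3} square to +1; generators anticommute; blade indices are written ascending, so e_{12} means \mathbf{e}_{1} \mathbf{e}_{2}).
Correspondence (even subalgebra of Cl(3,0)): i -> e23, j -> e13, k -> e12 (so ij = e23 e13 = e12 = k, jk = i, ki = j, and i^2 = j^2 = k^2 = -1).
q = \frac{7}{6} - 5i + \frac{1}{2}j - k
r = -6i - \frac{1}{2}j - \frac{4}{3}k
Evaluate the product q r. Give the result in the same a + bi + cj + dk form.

In blades: q = \frac{7}{6} - e_{12} + \frac{1}{2} e_{13} - 5 e_{23}, r = -\frac{4}{3} e_{12} - \frac{1}{2} e_{13} - 6 e_{23}.
Distribute q over r term by term (generator squares from the signature, products reordered to ascending indices): (\frac{7}{6})*r = -\frac{14}{9} e_{12} - \frac{7}{12} e_{13} - 7 e_{23}; (-e_{12})*r = -\frac{4}{3} + 6 e_{13} - \frac{1}{2} e_{23}; (\frac{1}{2} e_{13})*r = \frac{1}{4} + 3 e_{12} - \frac{2}{3} e_{23}; (-5 e_{23})*r = -30 + \frac{5}{2} e_{12} - \frac{20}{3} e_{13}.
Sum: -\frac{373}{12} + \frac{71}{18} e_{12} - \frac{5}{4} e_{13} - \frac{49}{6} e_{23}; translating back through the correspondence:
Answer: -\frac{373}{12} - \frac{49}{6}i - \frac{5}{4}j + \frac{71}{18}k


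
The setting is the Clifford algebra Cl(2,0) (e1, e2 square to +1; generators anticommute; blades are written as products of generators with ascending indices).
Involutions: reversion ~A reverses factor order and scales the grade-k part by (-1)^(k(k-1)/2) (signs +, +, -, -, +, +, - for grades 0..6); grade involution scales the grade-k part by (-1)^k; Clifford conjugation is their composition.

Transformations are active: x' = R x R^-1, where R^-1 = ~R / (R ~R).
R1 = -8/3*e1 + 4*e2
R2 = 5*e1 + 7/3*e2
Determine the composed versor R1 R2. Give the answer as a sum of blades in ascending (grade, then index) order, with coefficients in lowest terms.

Distribute over the terms of R1 (each basis-blade product reordered to ascending indices, repeated generators contracted through their squares):
(-8/3*e1) R2 = -40/3 - 56/9*e1 e2
(4*e2) R2 = 28/3 - 20*e1 e2
Summing the partial products and collecting blades:
Answer: -4 - 236/9*e1 e2


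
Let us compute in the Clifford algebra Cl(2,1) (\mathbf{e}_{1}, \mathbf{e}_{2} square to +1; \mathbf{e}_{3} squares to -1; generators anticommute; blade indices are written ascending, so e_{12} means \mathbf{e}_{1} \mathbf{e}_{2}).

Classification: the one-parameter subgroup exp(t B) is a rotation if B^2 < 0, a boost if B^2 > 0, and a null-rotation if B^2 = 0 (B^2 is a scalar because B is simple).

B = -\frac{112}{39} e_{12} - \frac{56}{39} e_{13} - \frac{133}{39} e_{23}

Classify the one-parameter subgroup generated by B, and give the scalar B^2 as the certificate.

B^2 term by term: the squares give (-\frac{112}{39})^2*(e_{12})^2 + (-\frac{56}{39})^2*(e_{13})^2 + (-\frac{133}{39})^2*(e_{23})^2 = \frac{12544}{1521}*(-1) + \frac{3136}{1521}*(+1) + \frac{17689}{1521}*(+1) = \frac{49}{9} (each basis 2-blade squares to minus the product of its generators' squares); cross terms between blades sharing an index anticommute and cancel. So B^2 = \frac{49}{9}.
Answer: boost, certificate B^2 = \frac{49}{9}. The scalar \frac{49}{9} is the complete invariant here: its sign names the subgroup type.


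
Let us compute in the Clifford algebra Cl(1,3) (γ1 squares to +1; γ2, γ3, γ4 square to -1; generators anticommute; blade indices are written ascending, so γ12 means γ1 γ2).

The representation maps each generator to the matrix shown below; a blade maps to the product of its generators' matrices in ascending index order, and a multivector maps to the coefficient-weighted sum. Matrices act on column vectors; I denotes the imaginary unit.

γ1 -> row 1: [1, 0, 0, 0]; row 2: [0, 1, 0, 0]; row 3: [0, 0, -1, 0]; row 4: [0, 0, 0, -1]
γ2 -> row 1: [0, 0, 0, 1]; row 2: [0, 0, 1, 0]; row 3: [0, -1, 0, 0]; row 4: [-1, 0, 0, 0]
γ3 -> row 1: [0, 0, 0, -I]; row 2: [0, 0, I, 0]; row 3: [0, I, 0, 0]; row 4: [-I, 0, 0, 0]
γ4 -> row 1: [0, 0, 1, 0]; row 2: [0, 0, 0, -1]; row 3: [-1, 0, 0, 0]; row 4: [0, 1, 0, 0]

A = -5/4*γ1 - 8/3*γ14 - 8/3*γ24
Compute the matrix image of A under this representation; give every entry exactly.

Bivector images (products of the table entries): rho(γ14) = rho(γ1)rho(γ4) = row 1: [0, 0, 1, 0]; row 2: [0, 0, 0, -1]; row 3: [1, 0, 0, 0]; row 4: [0, -1, 0, 0]; rho(γ24) = rho(γ2)rho(γ4) = row 1: [0, 1, 0, 0]; row 2: [-1, 0, 0, 0]; row 3: [0, 0, 0, 1]; row 4: [0, 0, -1, 0].
M = (-5/4)*rho(γ1) + (-8/3)*rho(γ14) + (-8/3)*rho(γ24), summed entrywise:
Answer: row 1: [-5/4, -8/3, -8/3, 0]; row 2: [8/3, -5/4, 0, 8/3]; row 3: [-8/3, 0, 5/4, -8/3]; row 4: [0, 8/3, 8/3, 5/4]


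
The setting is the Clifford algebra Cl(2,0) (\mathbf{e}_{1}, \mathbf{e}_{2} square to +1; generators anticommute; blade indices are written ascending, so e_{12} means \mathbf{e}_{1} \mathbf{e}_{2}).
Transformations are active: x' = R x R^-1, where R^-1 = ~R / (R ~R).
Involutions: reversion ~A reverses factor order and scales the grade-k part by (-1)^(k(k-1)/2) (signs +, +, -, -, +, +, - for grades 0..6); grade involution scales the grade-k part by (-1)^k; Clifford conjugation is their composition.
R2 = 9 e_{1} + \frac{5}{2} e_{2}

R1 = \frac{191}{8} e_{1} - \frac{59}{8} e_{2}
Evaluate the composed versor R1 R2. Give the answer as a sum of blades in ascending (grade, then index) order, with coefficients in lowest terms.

Distribute over the terms of R1 (each basis-blade product reordered to ascending indices, repeated generators contracted through their squares):
(\frac{191}{8} e_{1}) R2 = \frac{1719}{8} + \frac{955}{16} e_{12}
(-\frac{59}{8} e_{2}) R2 = -\frac{295}{16} + \frac{531}{8} e_{12}
Summing the partial products and collecting blades:
Answer: \frac{3143}{16} + \frac{2017}{16} e_{12}


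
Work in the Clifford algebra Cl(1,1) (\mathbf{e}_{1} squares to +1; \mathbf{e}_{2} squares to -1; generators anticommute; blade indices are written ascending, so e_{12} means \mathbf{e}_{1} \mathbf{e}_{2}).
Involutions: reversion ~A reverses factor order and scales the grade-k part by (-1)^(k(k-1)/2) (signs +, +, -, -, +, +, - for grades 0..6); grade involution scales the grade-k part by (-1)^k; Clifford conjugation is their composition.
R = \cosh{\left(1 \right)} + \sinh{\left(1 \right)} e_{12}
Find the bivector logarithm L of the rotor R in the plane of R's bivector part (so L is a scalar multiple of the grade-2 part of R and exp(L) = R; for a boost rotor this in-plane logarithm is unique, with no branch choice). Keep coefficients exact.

The scalar part of R is \cosh{\left(1 \right)}, giving the rapidity magnitude (cosh is even); the bivector part supplies orientation, its quotient by sinh of the rapidity is the plane, and L = rapidity * plane — unique in that plane, since flipping both signs leaves L unchanged.
Concretely: cosh(rapidity) = \cosh{\left(1 \right)} gives rapidity = ±1, and since rapidity/sinh(rapidity) is even the sign is immaterial: L = (rapidity/sinh(rapidity)) * <R>_2 = (\frac{1}{\sinh{\left(1 \right)}}) * <R>_2.
Answer: e_{12}


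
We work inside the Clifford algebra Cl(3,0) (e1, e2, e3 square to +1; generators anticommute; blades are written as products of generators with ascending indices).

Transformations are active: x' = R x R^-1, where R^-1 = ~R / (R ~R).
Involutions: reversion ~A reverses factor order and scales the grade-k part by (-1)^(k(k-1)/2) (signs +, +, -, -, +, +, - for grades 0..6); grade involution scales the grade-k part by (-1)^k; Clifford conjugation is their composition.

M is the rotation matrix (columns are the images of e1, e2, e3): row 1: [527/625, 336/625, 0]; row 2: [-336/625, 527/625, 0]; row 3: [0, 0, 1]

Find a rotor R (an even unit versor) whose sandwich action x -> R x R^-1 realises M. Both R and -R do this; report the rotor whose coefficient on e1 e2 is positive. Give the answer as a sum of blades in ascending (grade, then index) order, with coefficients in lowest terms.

Method: write R = a + b12*e1 e2 + b13*e1 e3 + b23*e2 e3 with a^2 + b12^2 + b13^2 + b23^2 = 1 (so R^-1 = ~R). Expanding the columns R e_j ~R gives tr M = 4a^2 - 1 and, from the antisymmetric part, M21 - M12 = -4a*b12, M13 - M31 = 4a*b13, M32 - M23 = -4a*b23.
Here tr M = 1679/625, so a^2 = (1 + tr M)/4 = 576/625 and a = ±24/25. Taking a = 24/25: M21 - M12 = -672/625, M13 - M31 = 0, M32 - M23 = 0, giving b12 = 7/25, b13 = 0, b23 = 0, i.e. R = 24/25 + 7/25*e1 e2.
Its e1 e2 coefficient is already positive.
Answer: 24/25 + 7/25*e1 e2. Uniqueness: Spin(3) -> SO(3) maps R and -R to the same rotation of trace 1679/625; fixing the sign of the e1 e2 coefficient removes the ambiguity.


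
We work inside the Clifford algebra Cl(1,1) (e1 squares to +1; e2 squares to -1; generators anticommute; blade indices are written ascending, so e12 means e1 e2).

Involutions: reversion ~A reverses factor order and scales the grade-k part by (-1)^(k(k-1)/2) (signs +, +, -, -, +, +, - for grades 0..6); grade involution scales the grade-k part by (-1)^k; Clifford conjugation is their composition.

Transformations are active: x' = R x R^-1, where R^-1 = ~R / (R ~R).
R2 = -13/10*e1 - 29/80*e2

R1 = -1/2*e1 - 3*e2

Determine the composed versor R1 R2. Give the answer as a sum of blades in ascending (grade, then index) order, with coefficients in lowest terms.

Distribute over the terms of R1 (each basis-blade product reordered to ascending indices, repeated generators contracted through their squares):
(-1/2*e1) R2 = 13/20 + 29/160*e12
(-3*e2) R2 = -87/80 - 39/10*e12
Summing the partial products and collecting blades:
Answer: -7/16 - 119/32*e12


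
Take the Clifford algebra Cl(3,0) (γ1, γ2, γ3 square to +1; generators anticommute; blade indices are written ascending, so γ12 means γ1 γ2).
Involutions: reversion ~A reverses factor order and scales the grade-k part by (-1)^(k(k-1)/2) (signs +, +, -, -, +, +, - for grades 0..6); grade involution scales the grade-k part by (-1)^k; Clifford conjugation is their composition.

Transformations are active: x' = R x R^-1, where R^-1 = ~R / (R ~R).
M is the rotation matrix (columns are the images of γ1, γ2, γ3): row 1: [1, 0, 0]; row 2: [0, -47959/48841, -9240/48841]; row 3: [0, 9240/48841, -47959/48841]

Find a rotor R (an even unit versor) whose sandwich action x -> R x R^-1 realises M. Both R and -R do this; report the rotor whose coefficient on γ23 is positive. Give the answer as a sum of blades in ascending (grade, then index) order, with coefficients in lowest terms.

Method: write R = a + b12*γ12 + b13*γ13 + b23*γ23 with a^2 + b12^2 + b13^2 + b23^2 = 1 (so R^-1 = ~R). Expanding the columns R e_j ~R gives tr M = 4a^2 - 1 and, from the antisymmetric part, M21 - M12 = -4a*b12, M13 - M31 = 4a*b13, M32 - M23 = -4a*b23.
Here tr M = -47077/48841, so a^2 = (1 + tr M)/4 = 441/48841 and a = ±21/221. Taking a = 21/221: M21 - M12 = 0, M13 - M31 = 0, M32 - M23 = 18480/48841, giving b12 = 0, b13 = 0, b23 = -220/221, i.e. R = 21/221 - 220/221*γ23.
Its γ23 coefficient is negative, so report the other preimage -R.
Answer: -21/221 + 220/221*γ23. Why the constraint matters: R and -R act identically through the sandwich — M has trace -47077/48841 either way — so only the sign condition on γ23 picks one of the two preimages.


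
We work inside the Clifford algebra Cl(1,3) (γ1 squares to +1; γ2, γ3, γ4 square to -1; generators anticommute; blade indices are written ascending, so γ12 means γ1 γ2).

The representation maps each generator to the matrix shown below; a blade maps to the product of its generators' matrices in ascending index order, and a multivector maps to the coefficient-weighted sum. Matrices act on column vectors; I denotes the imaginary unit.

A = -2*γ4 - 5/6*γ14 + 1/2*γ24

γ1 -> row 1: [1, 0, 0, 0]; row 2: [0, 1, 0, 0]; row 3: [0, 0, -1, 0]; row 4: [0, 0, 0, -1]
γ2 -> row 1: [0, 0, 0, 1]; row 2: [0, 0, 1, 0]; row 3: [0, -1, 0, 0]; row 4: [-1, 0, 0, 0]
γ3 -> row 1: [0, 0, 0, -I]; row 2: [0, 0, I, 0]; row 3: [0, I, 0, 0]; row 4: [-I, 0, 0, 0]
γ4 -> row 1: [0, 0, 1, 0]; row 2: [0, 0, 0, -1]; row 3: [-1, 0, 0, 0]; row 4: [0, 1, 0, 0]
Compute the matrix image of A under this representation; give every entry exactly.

Bivector images (products of the table entries): rho(γ14) = rho(γ1)rho(γ4) = row 1: [0, 0, 1, 0]; row 2: [0, 0, 0, -1]; row 3: [1, 0, 0, 0]; row 4: [0, -1, 0, 0]; rho(γ24) = rho(γ2)rho(γ4) = row 1: [0, 1, 0, 0]; row 2: [-1, 0, 0, 0]; row 3: [0, 0, 0, 1]; row 4: [0, 0, -1, 0].
M = (-2)*rho(γ4) + (-5/6)*rho(γ14) + (1/2)*rho(γ24), summed entrywise:
Answer: row 1: [0, 1/2, -17/6, 0]; row 2: [-1/2, 0, 0, 17/6]; row 3: [7/6, 0, 0, 1/2]; row 4: [0, -7/6, -1/2, 0]


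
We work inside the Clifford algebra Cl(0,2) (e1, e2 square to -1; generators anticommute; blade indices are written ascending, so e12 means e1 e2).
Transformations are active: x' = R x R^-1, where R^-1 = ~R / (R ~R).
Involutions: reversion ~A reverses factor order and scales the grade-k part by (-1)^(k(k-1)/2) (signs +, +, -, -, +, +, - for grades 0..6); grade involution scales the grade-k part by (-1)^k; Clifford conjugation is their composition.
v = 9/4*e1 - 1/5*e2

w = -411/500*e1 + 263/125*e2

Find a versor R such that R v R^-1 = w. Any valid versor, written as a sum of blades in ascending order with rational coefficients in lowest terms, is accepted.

Since q(v) = q(w) = -2041/400, the sum R = v + w = 357/250*e1 + 238/125*e2 does the job whenever invertible.
Answer: 357/250*e1 + 238/125*e2


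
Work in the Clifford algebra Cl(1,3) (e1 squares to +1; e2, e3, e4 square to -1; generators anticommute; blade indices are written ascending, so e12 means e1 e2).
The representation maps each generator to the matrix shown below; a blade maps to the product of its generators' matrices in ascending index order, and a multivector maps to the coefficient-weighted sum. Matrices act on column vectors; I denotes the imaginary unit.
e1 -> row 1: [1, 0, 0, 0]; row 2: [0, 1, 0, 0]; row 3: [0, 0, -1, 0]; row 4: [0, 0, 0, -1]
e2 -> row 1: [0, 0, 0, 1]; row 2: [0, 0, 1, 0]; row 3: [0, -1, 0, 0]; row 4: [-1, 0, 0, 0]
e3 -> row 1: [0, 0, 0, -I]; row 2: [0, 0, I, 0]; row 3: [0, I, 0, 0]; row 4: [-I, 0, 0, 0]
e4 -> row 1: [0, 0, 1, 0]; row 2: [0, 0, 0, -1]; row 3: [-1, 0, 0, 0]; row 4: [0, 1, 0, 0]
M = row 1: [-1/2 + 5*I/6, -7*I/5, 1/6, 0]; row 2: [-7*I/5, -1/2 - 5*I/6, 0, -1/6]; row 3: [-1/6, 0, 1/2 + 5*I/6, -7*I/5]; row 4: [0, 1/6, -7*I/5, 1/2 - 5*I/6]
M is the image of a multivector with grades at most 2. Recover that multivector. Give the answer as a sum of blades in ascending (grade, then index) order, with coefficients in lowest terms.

Method: the blade images are trace-orthogonal — tr(rho(e_A) rho(e_B)^-1) = 4 if A = B and 0 otherwise — and rho(e_A)^-1 = (e_A)^2 * rho(e_A) with (e_A)^2 = +1 or -1, so the coefficient of e_A in the preimage is (e_A)^2 * tr(M rho(e_A))/4.
Nonzero projections over blades of grade <= 2: e1: (e1)^2 = +1, tr(M rho(e1)) = -2, coefficient -1/2; e4: (e4)^2 = -1, tr(M rho(e4)) = -2/3, coefficient 1/6; e23: (e23)^2 = -1, tr(M rho(e23)) = 10/3, coefficient -5/6; e34: (e34)^2 = -1, tr(M rho(e34)) = -28/5, coefficient 7/5. Every other blade of grade <= 2 projects to 0.
Answer: -1/2*e1 + 1/6*e4 - 5/6*e23 + 7/5*e34


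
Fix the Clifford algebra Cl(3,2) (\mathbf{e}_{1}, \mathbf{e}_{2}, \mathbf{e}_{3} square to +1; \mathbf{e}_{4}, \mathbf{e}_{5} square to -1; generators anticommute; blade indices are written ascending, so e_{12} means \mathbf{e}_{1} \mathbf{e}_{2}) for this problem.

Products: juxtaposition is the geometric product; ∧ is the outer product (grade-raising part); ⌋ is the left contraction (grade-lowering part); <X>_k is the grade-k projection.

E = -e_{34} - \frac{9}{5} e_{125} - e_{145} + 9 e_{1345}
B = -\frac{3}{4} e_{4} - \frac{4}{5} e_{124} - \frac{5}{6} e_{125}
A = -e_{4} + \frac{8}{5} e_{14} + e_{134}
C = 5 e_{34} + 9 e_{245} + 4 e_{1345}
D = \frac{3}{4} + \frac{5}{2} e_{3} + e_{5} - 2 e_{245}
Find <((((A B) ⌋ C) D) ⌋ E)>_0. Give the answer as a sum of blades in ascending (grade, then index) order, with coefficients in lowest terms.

step 1: -\frac{3}{4} + \frac{6}{5} e_{1} + \frac{32}{25} e_{2} - \frac{4}{5} e_{12} + \frac{3}{4} e_{13} + \frac{4}{5} e_{23} - \frac{4}{3} e_{245} + \frac{5}{6} e_{1245} - \frac{5}{6} e_{2345}
step 2: 12 - \frac{15}{4} e_{34} + \frac{213}{25} e_{45} - \frac{27}{4} e_{245} + \frac{24}{5} e_{345} - 3 e_{1345}
step 3: -\frac{9}{2} + \frac{426}{25} e_{2} + 30 e_{3} + \frac{171}{200} e_{4} + 12 e_{5} - \frac{48}{5} e_{23} + \frac{27}{4} e_{24} - \frac{609}{80} e_{34} + \frac{1839}{100} e_{45} + 6 e_{123} + 3 e_{134} - \frac{15}{2} e_{145} - \frac{15}{2} e_{235} - \frac{465}{16} e_{245} + \frac{423}{20} e_{345} - \frac{9}{4} e_{1345} - \frac{135}{8} e_{2345}
step 4: -\frac{1611}{80} + \frac{10437}{50} e_{1} + \frac{13329}{200} e_{3} - 30 e_{4} + 27 e_{5} + \frac{108}{5} e_{12} - \frac{16551}{100} e_{13} + 12 e_{14} - \frac{77391}{2000} e_{15} + \frac{9}{2} e_{34} + \frac{81}{10} e_{125} + 108 e_{134} - \frac{1539}{200} e_{135} - \frac{531}{2} e_{145} - \frac{81}{2} e_{1345}
step 5: -\frac{1611}{80}
Answer: -\frac{1611}{80}


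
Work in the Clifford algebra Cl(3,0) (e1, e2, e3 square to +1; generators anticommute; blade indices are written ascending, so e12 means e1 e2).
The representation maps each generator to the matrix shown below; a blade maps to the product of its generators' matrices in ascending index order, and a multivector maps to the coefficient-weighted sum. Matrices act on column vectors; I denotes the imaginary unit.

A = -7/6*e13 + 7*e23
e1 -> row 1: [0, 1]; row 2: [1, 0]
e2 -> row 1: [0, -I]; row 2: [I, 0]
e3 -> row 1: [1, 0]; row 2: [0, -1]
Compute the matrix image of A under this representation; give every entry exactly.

Bivector images (products of the table entries): rho(e13) = rho(e1)rho(e3) = row 1: [0, -1]; row 2: [1, 0]; rho(e23) = rho(e2)rho(e3) = row 1: [0, I]; row 2: [I, 0].
M = (-7/6)*rho(e13) + (7)*rho(e23), summed entrywise:
Answer: row 1: [0, 7/6 + 7*I]; row 2: [-7/6 + 7*I, 0]


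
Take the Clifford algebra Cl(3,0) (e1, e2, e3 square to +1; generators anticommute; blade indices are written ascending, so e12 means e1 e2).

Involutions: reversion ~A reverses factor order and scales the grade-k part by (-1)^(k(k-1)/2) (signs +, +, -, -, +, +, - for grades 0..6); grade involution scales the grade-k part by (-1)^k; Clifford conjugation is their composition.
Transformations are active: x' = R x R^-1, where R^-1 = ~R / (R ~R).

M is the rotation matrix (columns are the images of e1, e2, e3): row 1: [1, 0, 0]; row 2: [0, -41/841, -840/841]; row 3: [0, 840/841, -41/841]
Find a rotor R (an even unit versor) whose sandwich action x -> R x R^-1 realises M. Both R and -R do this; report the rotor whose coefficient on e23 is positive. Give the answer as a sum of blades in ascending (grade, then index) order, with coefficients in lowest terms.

Method: write R = a + b12*e12 + b13*e13 + b23*e23 with a^2 + b12^2 + b13^2 + b23^2 = 1 (so R^-1 = ~R). Expanding the columns R e_j ~R gives tr M = 4a^2 - 1 and, from the antisymmetric part, M21 - M12 = -4a*b12, M13 - M31 = 4a*b13, M32 - M23 = -4a*b23.
Here tr M = 759/841, so a^2 = (1 + tr M)/4 = 400/841 and a = ±20/29. Taking a = 20/29: M21 - M12 = 0, M13 - M31 = 0, M32 - M23 = 1680/841, giving b12 = 0, b13 = 0, b23 = -21/29, i.e. R = 20/29 - 21/29*e23.
Its e23 coefficient is negative, so report the other preimage -R.
Answer: -20/29 + 21/29*e23. Recall the cover is two-to-one: with M of trace 759/841, both preimages act alike, and the stated e23 sign chooses the sheet.


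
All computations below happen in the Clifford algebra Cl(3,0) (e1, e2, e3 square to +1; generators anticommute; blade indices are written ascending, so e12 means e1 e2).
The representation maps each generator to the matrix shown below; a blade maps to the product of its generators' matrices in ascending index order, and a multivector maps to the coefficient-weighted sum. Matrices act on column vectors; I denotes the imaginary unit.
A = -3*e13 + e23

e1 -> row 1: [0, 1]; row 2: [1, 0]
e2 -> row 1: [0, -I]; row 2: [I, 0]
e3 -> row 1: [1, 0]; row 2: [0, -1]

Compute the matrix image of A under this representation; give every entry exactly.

Bivector images (products of the table entries): rho(e13) = rho(e1)rho(e3) = row 1: [0, -1]; row 2: [1, 0]; rho(e23) = rho(e2)rho(e3) = row 1: [0, I]; row 2: [I, 0].
M = (-3)*rho(e13) + (1)*rho(e23), summed entrywise:
Answer: row 1: [0, 3 + I]; row 2: [-3 + I, 0]


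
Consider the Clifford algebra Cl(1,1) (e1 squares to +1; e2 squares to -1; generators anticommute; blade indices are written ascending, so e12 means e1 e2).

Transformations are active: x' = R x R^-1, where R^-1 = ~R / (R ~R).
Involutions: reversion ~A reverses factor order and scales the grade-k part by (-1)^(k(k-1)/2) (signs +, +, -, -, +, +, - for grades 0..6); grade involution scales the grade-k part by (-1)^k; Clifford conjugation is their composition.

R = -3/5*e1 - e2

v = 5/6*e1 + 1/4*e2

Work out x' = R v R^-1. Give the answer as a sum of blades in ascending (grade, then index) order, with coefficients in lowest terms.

~R = -3/5*e1 - e2, and R ~R = -16/25, so R^-1 = ~R / (-16/25).
R v = -1/4 + 41/60*e12
Answer: -125/96*e1 - 33/32*e2


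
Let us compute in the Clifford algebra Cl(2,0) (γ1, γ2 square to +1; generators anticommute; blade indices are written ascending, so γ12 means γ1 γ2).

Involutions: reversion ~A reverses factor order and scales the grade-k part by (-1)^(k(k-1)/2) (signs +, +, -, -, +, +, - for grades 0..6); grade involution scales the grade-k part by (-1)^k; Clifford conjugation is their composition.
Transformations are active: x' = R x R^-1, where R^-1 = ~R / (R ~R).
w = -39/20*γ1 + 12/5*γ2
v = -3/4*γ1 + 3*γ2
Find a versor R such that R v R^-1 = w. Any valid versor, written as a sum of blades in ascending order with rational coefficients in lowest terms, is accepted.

Key observation: q(v) = q(w) = 153/16 (sandwiches preserve the norm), so R = v + w = -27/10*γ1 + 27/5*γ2 works whenever it is invertible — the component of v along it is kept and (v - w)/2 reverses, sending v to w.
Answer: -27/10*γ1 + 27/5*γ2


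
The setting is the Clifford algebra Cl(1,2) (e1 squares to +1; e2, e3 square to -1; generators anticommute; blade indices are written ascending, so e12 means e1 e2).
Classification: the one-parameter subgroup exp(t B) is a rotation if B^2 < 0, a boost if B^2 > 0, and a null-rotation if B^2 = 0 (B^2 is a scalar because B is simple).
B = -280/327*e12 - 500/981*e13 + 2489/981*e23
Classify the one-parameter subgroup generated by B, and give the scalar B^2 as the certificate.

B^2 term by term: the squares give (-280/327)^2*(e12)^2 + (-500/981)^2*(e13)^2 + (2489/981)^2*(e23)^2 = 78400/106929*(+1) + 250000/962361*(+1) + 6195121/962361*(-1) = -49/9 (each basis 2-blade squares to minus the product of its generators' squares); cross terms between blades sharing an index anticommute and cancel. So B^2 = -49/9.
Answer: rotation, certificate B^2 = -49/9. No conjugation can change B^2 = -49/9; the sign gives the class.


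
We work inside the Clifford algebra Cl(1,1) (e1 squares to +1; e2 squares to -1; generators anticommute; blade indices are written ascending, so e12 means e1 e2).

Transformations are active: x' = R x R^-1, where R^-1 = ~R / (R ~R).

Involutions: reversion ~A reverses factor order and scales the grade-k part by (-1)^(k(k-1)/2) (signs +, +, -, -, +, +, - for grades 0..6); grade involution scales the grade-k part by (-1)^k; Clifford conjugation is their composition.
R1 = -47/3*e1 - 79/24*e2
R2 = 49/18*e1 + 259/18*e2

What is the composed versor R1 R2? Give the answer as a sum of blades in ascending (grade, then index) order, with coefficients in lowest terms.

Distribute over the terms of R1 (each basis-blade product reordered to ascending indices, repeated generators contracted through their squares):
(-47/3*e1) R2 = -2303/54 - 12173/54*e12
(-79/24*e2) R2 = 20461/432 + 3871/432*e12
Summing the partial products and collecting blades:
Answer: 679/144 - 31171/144*e12


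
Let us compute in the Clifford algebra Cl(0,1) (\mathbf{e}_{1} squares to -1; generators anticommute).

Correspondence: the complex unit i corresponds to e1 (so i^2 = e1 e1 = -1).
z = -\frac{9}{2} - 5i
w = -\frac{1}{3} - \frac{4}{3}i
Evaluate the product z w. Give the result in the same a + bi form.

In blades: z = -\frac{9}{2} - 5 e_{1}, w = -\frac{1}{3} - \frac{4}{3} e_{1}.
Distribute z over w term by term (generator squares from the signature, products reordered to ascending indices): (-\frac{9}{2})*w = \frac{3}{2} + 6 e_{1}; (-5 e_{1})*w = -\frac{20}{3} + \frac{5}{3} e_{1}.
Sum: -\frac{31}{6} + \frac{23}{3} e_{1}; translating back through the correspondence:
Answer: -\frac{31}{6} + \frac{23}{3}i


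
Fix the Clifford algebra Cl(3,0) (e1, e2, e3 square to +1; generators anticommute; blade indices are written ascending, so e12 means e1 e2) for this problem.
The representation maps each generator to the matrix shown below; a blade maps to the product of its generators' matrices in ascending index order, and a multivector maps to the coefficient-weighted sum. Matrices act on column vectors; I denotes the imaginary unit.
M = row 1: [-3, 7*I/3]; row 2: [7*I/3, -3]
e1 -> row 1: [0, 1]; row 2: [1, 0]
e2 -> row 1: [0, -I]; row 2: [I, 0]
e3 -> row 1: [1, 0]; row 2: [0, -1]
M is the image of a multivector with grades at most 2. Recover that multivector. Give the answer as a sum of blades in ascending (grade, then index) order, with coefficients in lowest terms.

Method: 1, rho(e1), rho(e2), rho(e3) form a trace-orthogonal basis of the 2x2 complex matrices (tr(X Y) = 2 if X = Y, else 0), so M = m0*1 + m1*rho(e1) + m2*rho(e2) + m3*rho(e3) with m0 = tr(M)/2 = -3, m1 = tr(M rho(e1))/2 = 7*I/3, m2 = tr(M rho(e2))/2 = 0, m3 = tr(M rho(e3))/2 = 0.
Multiplying table entries, the bivector images are rho(e12) = I*rho(e3), rho(e13) = -I*rho(e2), rho(e23) = I*rho(e1); with real blade coefficients the real parts of m0..m3 are the coefficients of 1, e1, e2, e3 and the imaginary parts give the bivectors (e23: Im m1, e13: -Im m2, e12: Im m3).
Answer: -3 + 7/3*e23


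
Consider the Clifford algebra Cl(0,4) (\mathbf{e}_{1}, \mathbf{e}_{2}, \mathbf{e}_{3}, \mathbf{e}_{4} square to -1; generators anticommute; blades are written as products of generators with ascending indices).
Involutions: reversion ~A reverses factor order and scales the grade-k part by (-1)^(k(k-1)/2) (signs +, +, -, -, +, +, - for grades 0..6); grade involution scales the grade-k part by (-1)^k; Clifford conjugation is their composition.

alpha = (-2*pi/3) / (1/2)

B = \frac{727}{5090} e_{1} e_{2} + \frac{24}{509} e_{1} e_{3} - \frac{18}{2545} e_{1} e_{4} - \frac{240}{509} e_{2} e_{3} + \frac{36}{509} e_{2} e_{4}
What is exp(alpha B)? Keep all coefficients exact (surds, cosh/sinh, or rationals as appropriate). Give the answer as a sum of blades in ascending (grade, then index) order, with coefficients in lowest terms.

B^2 term by term: the squares give (\frac{727}{5090})^2*(e_{1} e_{2})^2 + (\frac{24}{509})^2*(e_{1} e_{3})^2 + (-\frac{18}{2545})^2*(e_{1} e_{4})^2 + (-\frac{240}{509})^2*(e_{2} e_{3})^2 + (\frac{36}{509})^2*(e_{2} e_{4})^2 = \frac{528529}{25908100}*(-1) + \frac{576}{259081}*(-1) + \frac{324}{6477025}*(-1) + \frac{57600}{259081}*(-1) + \frac{1296}{259081}*(-1) = -\frac{1}{4} (each basis 2-blade squares to minus the product of its generators' squares); cross terms between blades sharing an index anticommute and cancel; the commuting (index-disjoint) pairs give grade-4 terms 2*c*c'*(blade product), which cancel blade by blade — e_{1} e_{2} e_{3} e_{4}: -\frac{1728}{259081} + \frac{1728}{259081} = 0 — confirming B is simple. So B^2 = -\frac{1}{4}.
B^2 = -\frac{1}{4} — since the square is negative, the closed form is circular: l = \frac{1}{2}, alpha*l = - \frac{2 \pi}{3}, so exp(alpha B) = cos(- \frac{2 \pi}{3}) + (sin(- \frac{2 \pi}{3})/(\frac{1}{2}))*B = - \frac{1}{2} + (- \sqrt{3})*B.
Answer: - \frac{1}{2} - \frac{727 \sqrt{3}}{5090} e_{1} e_{2} - \frac{24 \sqrt{3}}{509} e_{1} e_{3} + \frac{18 \sqrt{3}}{2545} e_{1} e_{4} + \frac{240 \sqrt{3}}{509} e_{2} e_{3} - \frac{36 \sqrt{3}}{509} e_{2} e_{4}


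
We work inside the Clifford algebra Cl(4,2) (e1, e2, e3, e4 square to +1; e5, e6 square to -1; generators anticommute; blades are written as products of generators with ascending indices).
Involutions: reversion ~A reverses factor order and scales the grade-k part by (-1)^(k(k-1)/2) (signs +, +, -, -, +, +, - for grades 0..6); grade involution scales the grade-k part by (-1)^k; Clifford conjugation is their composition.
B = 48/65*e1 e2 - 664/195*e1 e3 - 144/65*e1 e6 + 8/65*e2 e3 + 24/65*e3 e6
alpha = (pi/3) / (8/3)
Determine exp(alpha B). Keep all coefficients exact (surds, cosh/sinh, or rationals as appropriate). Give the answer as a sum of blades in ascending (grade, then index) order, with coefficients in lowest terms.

B^2 term by term: the squares give (48/65)^2*(e1 e2)^2 + (-664/195)^2*(e1 e3)^2 + (-144/65)^2*(e1 e6)^2 + (8/65)^2*(e2 e3)^2 + (24/65)^2*(e3 e6)^2 = 2304/4225*(-1) + 440896/38025*(-1) + 20736/4225*(+1) + 64/4225*(-1) + 576/4225*(+1) = -64/9 (each basis 2-blade squares to minus the product of its generators' squares); cross terms between blades sharing an index anticommute and cancel; the commuting (index-disjoint) pairs give grade-4 terms 2*c*c'*(blade product), which cancel blade by blade — e1 e2 e3 e6: 2304/4225 - 2304/4225 = 0 — confirming B is simple. So B^2 = -64/9.
B^2 = -64/9 — the series telescopes trigonometrically here: l = 8/3, alpha*l = pi/3, so exp(alpha B) = cos(pi/3) + (sin(pi/3)/(8/3))*B = 1/2 + (3*sqrt(3)/16)*B.
Answer: 1/2 + 9*sqrt(3)/65*e1 e2 - 83*sqrt(3)/130*e1 e3 - 27*sqrt(3)/65*e1 e6 + 3*sqrt(3)/130*e2 e3 + 9*sqrt(3)/130*e3 e6


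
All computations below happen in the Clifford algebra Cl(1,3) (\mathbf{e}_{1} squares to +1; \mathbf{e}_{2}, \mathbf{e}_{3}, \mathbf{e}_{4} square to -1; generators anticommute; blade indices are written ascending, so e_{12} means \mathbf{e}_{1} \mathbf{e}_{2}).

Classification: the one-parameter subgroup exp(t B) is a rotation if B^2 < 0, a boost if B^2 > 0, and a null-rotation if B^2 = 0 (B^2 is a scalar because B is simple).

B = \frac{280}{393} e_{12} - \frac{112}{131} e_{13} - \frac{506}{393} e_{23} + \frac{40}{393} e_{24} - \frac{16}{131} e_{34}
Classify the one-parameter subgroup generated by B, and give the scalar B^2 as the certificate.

B^2 term by term: the squares give (\frac{280}{393})^2*(e_{12})^2 + (-\frac{112}{131})^2*(e_{13})^2 + (-\frac{506}{393})^2*(e_{23})^2 + (\frac{40}{393})^2*(e_{24})^2 + (-\frac{16}{131})^2*(e_{34})^2 = \frac{78400}{154449}*(+1) + \frac{12544}{17161}*(+1) + \frac{256036}{154449}*(-1) + \frac{1600}{154449}*(-1) + \frac{256}{17161}*(-1) = -\frac{4}{9} (each basis 2-blade squares to minus the product of its generators' squares); cross terms between blades sharing an index anticommute and cancel; the commuting (index-disjoint) pairs give grade-4 terms 2*c*c'*(blade product), which cancel blade by blade — e_{1234}: -\frac{8960}{51483} + \frac{8960}{51483} = 0 — confirming B is simple. So B^2 = -\frac{4}{9}.
Answer: rotation, certificate B^2 = -\frac{4}{9}. No conjugation can change B^2 = -\frac{4}{9}; the sign gives the class.


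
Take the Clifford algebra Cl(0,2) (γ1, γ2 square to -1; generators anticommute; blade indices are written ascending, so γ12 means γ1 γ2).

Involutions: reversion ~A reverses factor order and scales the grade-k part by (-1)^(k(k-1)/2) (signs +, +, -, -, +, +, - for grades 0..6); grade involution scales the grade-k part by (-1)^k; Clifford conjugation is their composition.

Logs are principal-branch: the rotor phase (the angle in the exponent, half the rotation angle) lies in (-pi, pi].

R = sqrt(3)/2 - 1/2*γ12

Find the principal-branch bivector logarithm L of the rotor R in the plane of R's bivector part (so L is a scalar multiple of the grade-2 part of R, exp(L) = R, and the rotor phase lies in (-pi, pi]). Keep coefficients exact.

The scalar part of R is sqrt(3)/2, and that scalar determines the rotor phase on the principal branch; recovering the unit plane as bivector-part over sine of the phase gives L = phase * plane.
Concretely: cos(phase) = sqrt(3)/2 gives phase = ±pi/6, and since phase/sin(phase) is even the sign is immaterial: L = (phase/sin(phase)) * <R>_2 = (pi/3) * <R>_2.
Answer: -pi/6*γ12


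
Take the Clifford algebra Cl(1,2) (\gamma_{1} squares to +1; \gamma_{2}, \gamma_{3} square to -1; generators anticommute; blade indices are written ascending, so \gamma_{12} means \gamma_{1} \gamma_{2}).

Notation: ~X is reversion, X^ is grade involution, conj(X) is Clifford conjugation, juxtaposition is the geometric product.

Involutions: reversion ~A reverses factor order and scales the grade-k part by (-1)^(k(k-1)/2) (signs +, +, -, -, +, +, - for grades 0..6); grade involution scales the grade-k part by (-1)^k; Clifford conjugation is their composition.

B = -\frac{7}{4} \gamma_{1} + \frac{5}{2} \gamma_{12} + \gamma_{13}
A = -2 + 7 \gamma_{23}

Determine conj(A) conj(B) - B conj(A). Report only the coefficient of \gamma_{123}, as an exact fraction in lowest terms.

first term: -\frac{7}{2} \gamma_{1} - 2 \gamma_{12} + \frac{39}{2} \gamma_{13} - \frac{49}{4} \gamma_{123}
second term: \frac{7}{2} \gamma_{1} - 12 \gamma_{12} + \frac{31}{2} \gamma_{13} + \frac{49}{4} \gamma_{123}
Answer: -\frac{49}{2}


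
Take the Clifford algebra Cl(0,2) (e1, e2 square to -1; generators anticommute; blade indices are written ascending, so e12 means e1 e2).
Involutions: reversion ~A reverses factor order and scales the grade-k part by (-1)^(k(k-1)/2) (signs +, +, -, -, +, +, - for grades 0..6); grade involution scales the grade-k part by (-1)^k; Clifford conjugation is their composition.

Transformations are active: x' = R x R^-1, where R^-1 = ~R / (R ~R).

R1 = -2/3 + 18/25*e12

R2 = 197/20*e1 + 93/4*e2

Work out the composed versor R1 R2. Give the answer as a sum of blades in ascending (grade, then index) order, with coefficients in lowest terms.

Distribute over the terms of R1 (each basis-blade product reordered to ascending indices, repeated generators contracted through their squares):
(-2/3) R2 = -197/30*e1 - 31/2*e2
(18/25*e12) R2 = -837/50*e1 + 1773/250*e2
Summing the partial products and collecting blades:
Answer: -1748/75*e1 - 1051/125*e2


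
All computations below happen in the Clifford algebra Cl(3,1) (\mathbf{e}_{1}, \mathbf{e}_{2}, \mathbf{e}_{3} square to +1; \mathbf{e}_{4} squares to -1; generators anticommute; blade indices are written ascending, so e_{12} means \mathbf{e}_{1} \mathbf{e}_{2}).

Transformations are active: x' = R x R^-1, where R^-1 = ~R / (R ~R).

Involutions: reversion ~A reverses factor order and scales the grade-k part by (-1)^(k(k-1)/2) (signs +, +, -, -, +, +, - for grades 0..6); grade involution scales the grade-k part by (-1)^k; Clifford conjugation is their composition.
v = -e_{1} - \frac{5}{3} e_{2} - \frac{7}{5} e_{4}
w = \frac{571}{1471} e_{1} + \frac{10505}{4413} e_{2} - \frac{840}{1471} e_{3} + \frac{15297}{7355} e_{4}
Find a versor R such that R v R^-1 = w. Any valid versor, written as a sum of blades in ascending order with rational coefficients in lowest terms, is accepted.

Here q(v) = q(w) = \frac{409}{225}; the classical choice R = v + w = -\frac{900}{1471} e_{1} + \frac{1050}{1471} e_{2} - \frac{840}{1471} e_{3} + \frac{1000}{1471} e_{4} then realises v -> w under the sandwich.
Answer: -\frac{900}{1471} e_{1} + \frac{1050}{1471} e_{2} - \frac{840}{1471} e_{3} + \frac{1000}{1471} e_{4}


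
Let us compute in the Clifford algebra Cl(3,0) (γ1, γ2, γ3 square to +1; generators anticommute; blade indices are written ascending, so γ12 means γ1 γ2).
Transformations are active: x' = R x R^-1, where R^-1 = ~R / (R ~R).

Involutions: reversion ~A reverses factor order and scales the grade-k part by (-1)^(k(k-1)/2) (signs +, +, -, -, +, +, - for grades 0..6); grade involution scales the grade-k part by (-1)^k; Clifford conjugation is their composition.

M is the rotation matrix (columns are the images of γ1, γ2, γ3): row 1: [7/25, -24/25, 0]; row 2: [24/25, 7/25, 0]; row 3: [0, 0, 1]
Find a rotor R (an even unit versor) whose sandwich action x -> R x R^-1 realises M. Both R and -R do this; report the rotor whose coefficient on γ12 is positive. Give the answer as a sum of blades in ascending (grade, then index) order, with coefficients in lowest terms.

Method: write R = a + b12*γ12 + b13*γ13 + b23*γ23 with a^2 + b12^2 + b13^2 + b23^2 = 1 (so R^-1 = ~R). Expanding the columns R e_j ~R gives tr M = 4a^2 - 1 and, from the antisymmetric part, M21 - M12 = -4a*b12, M13 - M31 = 4a*b13, M32 - M23 = -4a*b23.
Here tr M = 39/25, so a^2 = (1 + tr M)/4 = 16/25 and a = ±4/5. Taking a = 4/5: M21 - M12 = 48/25, M13 - M31 = 0, M32 - M23 = 0, giving b12 = -3/5, b13 = 0, b23 = 0, i.e. R = 4/5 - 3/5*γ12.
Its γ12 coefficient is negative, so report the other preimage -R.
Answer: -4/5 + 3/5*γ12. Why the constraint matters: R and -R act identically through the sandwich — M has trace 39/25 either way — so only the sign condition on γ12 picks one of the two preimages.


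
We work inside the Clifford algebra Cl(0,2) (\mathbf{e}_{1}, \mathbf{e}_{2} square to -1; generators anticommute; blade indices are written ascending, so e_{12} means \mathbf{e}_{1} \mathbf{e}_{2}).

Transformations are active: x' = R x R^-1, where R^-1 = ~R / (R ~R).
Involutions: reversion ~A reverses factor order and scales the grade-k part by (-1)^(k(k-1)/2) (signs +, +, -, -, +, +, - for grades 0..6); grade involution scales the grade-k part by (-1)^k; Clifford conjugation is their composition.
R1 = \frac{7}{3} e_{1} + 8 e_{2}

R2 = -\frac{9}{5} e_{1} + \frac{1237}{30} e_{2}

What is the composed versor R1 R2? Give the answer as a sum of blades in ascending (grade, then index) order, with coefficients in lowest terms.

Distribute over the terms of R1 (each basis-blade product reordered to ascending indices, repeated generators contracted through their squares):
(\frac{7}{3} e_{1}) R2 = \frac{21}{5} + \frac{8659}{90} e_{12}
(8 e_{2}) R2 = -\frac{4948}{15} + \frac{72}{5} e_{12}
Summing the partial products and collecting blades:
Answer: -\frac{977}{3} + \frac{1991}{18} e_{12}


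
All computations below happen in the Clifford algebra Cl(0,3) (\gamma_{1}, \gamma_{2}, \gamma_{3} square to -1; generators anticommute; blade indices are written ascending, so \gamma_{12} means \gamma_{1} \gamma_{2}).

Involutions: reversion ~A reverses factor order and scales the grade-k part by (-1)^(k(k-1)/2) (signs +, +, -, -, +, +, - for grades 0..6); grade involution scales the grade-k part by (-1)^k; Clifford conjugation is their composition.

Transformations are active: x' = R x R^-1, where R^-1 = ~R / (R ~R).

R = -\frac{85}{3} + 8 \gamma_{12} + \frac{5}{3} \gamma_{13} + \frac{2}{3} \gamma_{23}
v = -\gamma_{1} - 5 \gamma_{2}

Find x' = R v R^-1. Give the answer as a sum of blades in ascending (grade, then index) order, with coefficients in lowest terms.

~R = -\frac{85}{3} - 8 \gamma_{12} - \frac{5}{3} \gamma_{13} - \frac{2}{3} \gamma_{23}, and R ~R = 870, so R^-1 = ~R / (870).
R v = \frac{205}{3} \gamma_{1} + \frac{401}{3} \gamma_{2} - 5 \gamma_{3} + \frac{23}{3} \gamma_{123}
Answer: -\frac{1496}{435} \gamma_{1} - \frac{325}{87} \gamma_{2} + \frac{7}{15} \gamma_{3}


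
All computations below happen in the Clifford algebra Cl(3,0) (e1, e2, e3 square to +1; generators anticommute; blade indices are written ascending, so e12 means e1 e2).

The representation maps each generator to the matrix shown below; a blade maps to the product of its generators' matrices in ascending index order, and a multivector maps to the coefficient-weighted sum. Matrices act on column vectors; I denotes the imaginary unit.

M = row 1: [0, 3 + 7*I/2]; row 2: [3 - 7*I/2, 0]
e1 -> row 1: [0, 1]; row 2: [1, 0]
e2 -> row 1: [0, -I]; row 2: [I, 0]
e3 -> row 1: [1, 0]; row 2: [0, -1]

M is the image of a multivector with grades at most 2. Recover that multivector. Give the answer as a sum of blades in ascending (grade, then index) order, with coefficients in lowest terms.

Method: 1, rho(e1), rho(e2), rho(e3) form a trace-orthogonal basis of the 2x2 complex matrices (tr(X Y) = 2 if X = Y, else 0), so M = m0*1 + m1*rho(e1) + m2*rho(e2) + m3*rho(e3) with m0 = tr(M)/2 = 0, m1 = tr(M rho(e1))/2 = 3, m2 = tr(M rho(e2))/2 = -7/2, m3 = tr(M rho(e3))/2 = 0.
Multiplying table entries, the bivector images are rho(e12) = I*rho(e3), rho(e13) = -I*rho(e2), rho(e23) = I*rho(e1); with real blade coefficients the real parts of m0..m3 are the coefficients of 1, e1, e2, e3 and the imaginary parts give the bivectors (e23: Im m1, e13: -Im m2, e12: Im m3).
Answer: 3*e1 - 7/2*e2
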